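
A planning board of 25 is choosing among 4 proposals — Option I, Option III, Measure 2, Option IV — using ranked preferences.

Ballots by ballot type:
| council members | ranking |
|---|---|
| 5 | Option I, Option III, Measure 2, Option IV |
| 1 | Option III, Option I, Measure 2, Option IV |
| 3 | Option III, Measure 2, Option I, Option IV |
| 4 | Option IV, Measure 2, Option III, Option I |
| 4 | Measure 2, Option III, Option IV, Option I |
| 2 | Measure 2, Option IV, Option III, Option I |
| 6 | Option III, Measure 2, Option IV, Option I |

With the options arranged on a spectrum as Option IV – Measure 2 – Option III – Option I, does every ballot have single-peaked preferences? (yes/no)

yes

Axis positions: Option IV=1, Measure 2=2, Option III=3, Option I=4.
Ballot type 1 (peak Option I at position 4): ranking walks positions 4-3-2-1, expanding outward from the peak — single-peaked.
Ballot type 2 (peak Option III at position 3): ranking walks positions 3-4-2-1, expanding outward from the peak — single-peaked.
Ballot type 3 (peak Option III at position 3): ranking walks positions 3-2-4-1, expanding outward from the peak — single-peaked.
Ballot type 4 (peak Option IV at position 1): ranking walks positions 1-2-3-4, expanding outward from the peak — single-peaked.
Ballot type 5 (peak Measure 2 at position 2): ranking walks positions 2-3-1-4, expanding outward from the peak — single-peaked.
Ballot type 6 (peak Measure 2 at position 2): ranking walks positions 2-1-3-4, expanding outward from the peak — single-peaked.
Ballot type 7 (peak Option III at position 3): ranking walks positions 3-2-1-4, expanding outward from the peak — single-peaked.
Every ranking is single-peaked on this axis.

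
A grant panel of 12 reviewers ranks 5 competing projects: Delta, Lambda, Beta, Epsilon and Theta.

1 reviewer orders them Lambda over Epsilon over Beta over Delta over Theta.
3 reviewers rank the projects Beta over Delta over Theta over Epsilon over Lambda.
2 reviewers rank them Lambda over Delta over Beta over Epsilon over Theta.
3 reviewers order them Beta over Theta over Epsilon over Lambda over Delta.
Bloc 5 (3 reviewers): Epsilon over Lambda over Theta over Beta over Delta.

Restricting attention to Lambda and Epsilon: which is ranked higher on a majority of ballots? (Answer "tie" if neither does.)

Epsilon

Ballots ranking Lambda above Epsilon: 1 + 2 = 3.
Ballots ranking Epsilon above Lambda: 12 − 3 = 9.
Epsilon wins the head-to-head 9–3.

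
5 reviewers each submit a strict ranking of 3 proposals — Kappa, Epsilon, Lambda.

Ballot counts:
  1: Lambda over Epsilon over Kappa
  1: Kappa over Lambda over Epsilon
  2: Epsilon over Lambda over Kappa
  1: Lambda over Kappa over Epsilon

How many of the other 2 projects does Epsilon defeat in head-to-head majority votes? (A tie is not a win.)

Epsilon against each rival (5 reviewers):
Epsilon vs Kappa: Epsilon wins 3–2.
Epsilon vs Lambda: Lambda, 3–2.
Epsilon beats Kappa; loses to Lambda — 1 pairwise win.

1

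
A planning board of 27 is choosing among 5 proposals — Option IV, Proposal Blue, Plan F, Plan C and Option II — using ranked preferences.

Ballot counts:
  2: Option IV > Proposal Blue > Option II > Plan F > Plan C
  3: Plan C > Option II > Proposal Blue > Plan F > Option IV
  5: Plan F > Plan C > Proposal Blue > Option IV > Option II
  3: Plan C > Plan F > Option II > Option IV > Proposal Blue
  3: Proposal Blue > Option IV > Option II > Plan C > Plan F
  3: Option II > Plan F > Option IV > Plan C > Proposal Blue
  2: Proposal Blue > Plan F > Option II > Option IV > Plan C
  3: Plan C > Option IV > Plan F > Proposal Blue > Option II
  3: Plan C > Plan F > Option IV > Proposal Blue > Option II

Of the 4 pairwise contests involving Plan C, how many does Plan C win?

Plan C against each rival (27 council members):
Plan C vs Option IV: Plan C, 17–10.
Plan C vs Proposal Blue: Plan C, 20–7.
Plan C vs Plan F: Plan C wins 15–12.
Plan C–Option II: Plan C 17–10.
Plan C beats Option IV, Proposal Blue, Plan F, Option II — 4 pairwise wins.

4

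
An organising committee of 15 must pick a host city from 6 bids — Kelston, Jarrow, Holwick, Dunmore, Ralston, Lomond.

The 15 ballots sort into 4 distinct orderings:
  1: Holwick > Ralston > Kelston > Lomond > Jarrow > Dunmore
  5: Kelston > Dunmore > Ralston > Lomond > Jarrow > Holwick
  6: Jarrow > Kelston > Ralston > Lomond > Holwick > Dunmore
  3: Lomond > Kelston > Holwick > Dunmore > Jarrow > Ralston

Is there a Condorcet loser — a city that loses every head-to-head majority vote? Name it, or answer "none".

none

Pairwise majorities:
Kelston vs Jarrow: Kelston preferred on 1+5+3 = 9 ballots; Kelston wins 9–6.
Kelston vs Holwick: Kelston, 14–1.
Kelston–Dunmore: Kelston 15–0.
Kelston vs Ralston: Kelston preferred on 5+6+3 = 14 ballots; Kelston wins 14–1.
Kelston–Lomond: Kelston 12–3.
Jarrow vs Holwick: 5+6 = 11 for Jarrow, 4 for Holwick — Jarrow by 11–4.
Jarrow–Dunmore: Dunmore 8–7.
Jarrow vs Ralston: Jarrow, 9–6.
Jarrow vs Lomond: 6 to 9, Lomond.
Holwick vs Dunmore: Holwick wins 10–5.
Holwick vs Ralston: Holwick preferred on 1+3 = 4 ballots; Ralston wins 11–4.
Holwick vs Lomond: Holwick preferred on 1 ballot; Lomond wins 14–1.
Dunmore vs Ralston: Dunmore preferred on 5+3 = 8 ballots; Dunmore wins 8–7.
Dunmore vs Lomond: Lomond, 10–5.
Ralston–Lomond: Ralston 12–3.
Every city wins at least one matchup (Kelston beats Jarrow; Jarrow beats Holwick; Holwick beats Dunmore; Dunmore beats Jarrow; Ralston beats Holwick; Lomond beats Jarrow), so there is no Condorcet loser.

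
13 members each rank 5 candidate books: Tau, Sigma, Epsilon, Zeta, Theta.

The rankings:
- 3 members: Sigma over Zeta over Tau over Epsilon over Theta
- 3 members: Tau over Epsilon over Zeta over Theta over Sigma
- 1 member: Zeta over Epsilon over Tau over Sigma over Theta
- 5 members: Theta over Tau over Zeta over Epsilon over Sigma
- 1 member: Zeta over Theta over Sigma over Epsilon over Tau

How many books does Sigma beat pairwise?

0

Sigma against each rival (13 members):
Sigma–Tau: Tau 9–4.
Sigma vs Epsilon: Sigma preferred on 3+1 = 4 ballots; Epsilon wins 9–4.
Sigma vs Zeta: 3 to 10, Zeta.
Sigma vs Theta: 3+1 = 4 for Sigma, 9 for Theta — Theta by 9–4.
Sigma beats no one; loses to Tau, Epsilon, Zeta, Theta — 0 pairwise wins.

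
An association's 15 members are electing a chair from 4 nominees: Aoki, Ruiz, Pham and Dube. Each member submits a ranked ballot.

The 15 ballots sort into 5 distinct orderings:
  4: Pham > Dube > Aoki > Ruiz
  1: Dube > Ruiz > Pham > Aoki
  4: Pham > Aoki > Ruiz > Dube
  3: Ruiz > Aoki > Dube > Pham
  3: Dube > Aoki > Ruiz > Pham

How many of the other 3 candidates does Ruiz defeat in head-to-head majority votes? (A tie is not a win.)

Ruiz against each rival (15 voters):
Ruiz vs Aoki: Ruiz preferred on 1+3 = 4 ballots; Aoki wins 11–4.
Ruiz vs Pham: Pham wins 8–7.
Ruiz–Dube: Dube 8–7.
Ruiz beats no one; loses to Aoki, Pham, Dube — 0 pairwise wins.

0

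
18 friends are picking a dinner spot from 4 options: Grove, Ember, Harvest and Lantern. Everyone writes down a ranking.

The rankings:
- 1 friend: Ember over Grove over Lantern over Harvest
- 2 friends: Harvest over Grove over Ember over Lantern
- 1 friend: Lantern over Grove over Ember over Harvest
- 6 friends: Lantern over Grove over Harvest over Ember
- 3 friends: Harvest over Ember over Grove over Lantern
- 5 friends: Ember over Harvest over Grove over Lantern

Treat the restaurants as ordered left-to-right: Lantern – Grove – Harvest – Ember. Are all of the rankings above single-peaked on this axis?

Axis positions: Lantern=1, Grove=2, Harvest=3, Ember=4.
Ballot type 1: ranking walks positions 4-2-1-3; Grove is ranked above Harvest even though Harvest lies between Grove and the peak Ember on the axis — preferences dip and rise again. Not single-peaked.
Ballot type 2 (peak Harvest at position 3): ranking walks positions 3-2-4-1, expanding outward from the peak — single-peaked.
Ballot type 3: ranking walks positions 1-2-4-3; Ember is ranked above Harvest even though Harvest lies between Ember and the peak Lantern on the axis — preferences dip and rise again. Not single-peaked.
Ballot type 4 (peak Lantern at position 1): ranking walks positions 1-2-3-4, expanding outward from the peak — single-peaked.
Ballot type 5 (peak Harvest at position 3): ranking walks positions 3-4-2-1, expanding outward from the peak — single-peaked.
Ballot type 6 (peak Ember at position 4): ranking walks positions 4-3-2-1, expanding outward from the peak — single-peaked.
Ballot type 1 violates single-peakedness, so the profile is not single-peaked on this axis.

no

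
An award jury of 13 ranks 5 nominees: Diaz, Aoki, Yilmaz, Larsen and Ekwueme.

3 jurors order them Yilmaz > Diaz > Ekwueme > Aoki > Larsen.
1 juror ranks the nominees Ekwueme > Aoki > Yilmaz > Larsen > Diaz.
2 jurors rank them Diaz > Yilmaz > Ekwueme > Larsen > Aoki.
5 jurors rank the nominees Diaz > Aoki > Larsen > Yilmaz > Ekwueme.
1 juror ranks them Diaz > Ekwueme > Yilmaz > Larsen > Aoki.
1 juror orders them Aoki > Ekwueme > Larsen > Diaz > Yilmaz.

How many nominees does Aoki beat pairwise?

Aoki against each rival (13 jurors):
Aoki vs Diaz: 2 to 11, Diaz.
Aoki–Yilmaz: Aoki 7–6.
Aoki–Larsen: Aoki 10–3.
Aoki vs Ekwueme: Aoki is ranked higher on 5+1 = 6 ballots, Ekwueme on 7. Ekwueme wins 7–6.
Aoki beats Yilmaz, Larsen; loses to Diaz, Ekwueme — 2 pairwise wins.

2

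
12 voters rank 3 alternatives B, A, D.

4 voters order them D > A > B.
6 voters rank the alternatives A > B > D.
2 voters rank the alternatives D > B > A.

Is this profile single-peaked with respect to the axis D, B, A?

no

Axis positions: D=1, B=2, A=3.
Cluster 1: ranking walks positions 1-3-2; A is ranked above B even though B lies between A and the peak D on the axis — preferences dip and rise again. Not single-peaked.
Cluster 2 (peak A at position 3): ranking walks positions 3-2-1, expanding outward from the peak — single-peaked.
Cluster 3 (peak D at position 1): ranking walks positions 1-2-3, expanding outward from the peak — single-peaked.
Cluster 1 violates single-peakedness, so the profile is not single-peaked on this axis.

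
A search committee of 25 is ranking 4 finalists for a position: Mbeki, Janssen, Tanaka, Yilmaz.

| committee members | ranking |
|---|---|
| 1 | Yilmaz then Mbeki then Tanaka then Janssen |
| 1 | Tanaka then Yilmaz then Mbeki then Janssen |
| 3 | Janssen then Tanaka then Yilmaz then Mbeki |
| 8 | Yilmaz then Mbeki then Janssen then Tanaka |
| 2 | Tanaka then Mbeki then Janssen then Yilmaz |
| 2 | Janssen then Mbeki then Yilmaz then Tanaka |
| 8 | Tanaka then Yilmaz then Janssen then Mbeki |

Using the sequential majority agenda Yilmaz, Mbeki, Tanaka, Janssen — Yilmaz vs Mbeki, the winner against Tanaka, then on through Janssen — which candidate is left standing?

Round 1: Yilmaz vs Mbeki — 21–4, Yilmaz advances.
Round 2: Yilmaz vs Tanaka — 11–14, Tanaka advances.
Round 3: Tanaka vs Janssen — 12–13, Janssen advances.
The agenda winner is Janssen.

Janssen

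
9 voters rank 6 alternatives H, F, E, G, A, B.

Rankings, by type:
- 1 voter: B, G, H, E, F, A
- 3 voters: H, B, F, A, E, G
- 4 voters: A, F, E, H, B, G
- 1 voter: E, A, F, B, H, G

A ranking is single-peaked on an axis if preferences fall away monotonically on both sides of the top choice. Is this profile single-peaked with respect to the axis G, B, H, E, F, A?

no

Axis positions: G=1, B=2, H=3, E=4, F=5, A=6.
Type 1 (peak B at position 2): ranking walks positions 2-1-3-4-5-6, expanding outward from the peak — single-peaked.
Type 2: ranking walks positions 3-2-5-6-4-1; F is ranked above E even though E lies between F and the peak H on the axis — preferences dip and rise again. Not single-peaked.
Type 3 (peak A at position 6): ranking walks positions 6-5-4-3-2-1, expanding outward from the peak — single-peaked.
Type 4: ranking walks positions 4-6-5-2-3-1; A is ranked above F even though F lies between A and the peak E on the axis — preferences dip and rise again. Not single-peaked.
Type 2 violates single-peakedness, so the profile is not single-peaked on this axis.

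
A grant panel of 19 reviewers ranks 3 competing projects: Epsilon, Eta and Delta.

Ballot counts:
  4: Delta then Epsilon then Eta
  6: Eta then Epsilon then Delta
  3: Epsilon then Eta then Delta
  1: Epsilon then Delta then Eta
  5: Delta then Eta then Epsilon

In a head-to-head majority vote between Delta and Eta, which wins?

Delta

Ballots ranking Delta above Eta: 4 + 1 + 5 = 10.
Ballots ranking Eta above Delta: 19 − 10 = 9.
Delta wins the head-to-head 10–9.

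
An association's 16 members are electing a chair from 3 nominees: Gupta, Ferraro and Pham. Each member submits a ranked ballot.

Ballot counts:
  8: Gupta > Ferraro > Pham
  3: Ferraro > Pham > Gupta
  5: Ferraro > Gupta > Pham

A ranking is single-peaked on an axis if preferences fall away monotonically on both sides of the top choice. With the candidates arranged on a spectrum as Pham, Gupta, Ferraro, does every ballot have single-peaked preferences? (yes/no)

Axis positions: Pham=1, Gupta=2, Ferraro=3.
Bloc 1 (peak Gupta at position 2): ranking walks positions 2-3-1, expanding outward from the peak — single-peaked.
Bloc 2: ranking walks positions 3-1-2; Pham is ranked above Gupta even though Gupta lies between Pham and the peak Ferraro on the axis — preferences dip and rise again. Not single-peaked.
Bloc 3 (peak Ferraro at position 3): ranking walks positions 3-2-1, expanding outward from the peak — single-peaked.
Bloc 2 violates single-peakedness, so the profile is not single-peaked on this axis.

no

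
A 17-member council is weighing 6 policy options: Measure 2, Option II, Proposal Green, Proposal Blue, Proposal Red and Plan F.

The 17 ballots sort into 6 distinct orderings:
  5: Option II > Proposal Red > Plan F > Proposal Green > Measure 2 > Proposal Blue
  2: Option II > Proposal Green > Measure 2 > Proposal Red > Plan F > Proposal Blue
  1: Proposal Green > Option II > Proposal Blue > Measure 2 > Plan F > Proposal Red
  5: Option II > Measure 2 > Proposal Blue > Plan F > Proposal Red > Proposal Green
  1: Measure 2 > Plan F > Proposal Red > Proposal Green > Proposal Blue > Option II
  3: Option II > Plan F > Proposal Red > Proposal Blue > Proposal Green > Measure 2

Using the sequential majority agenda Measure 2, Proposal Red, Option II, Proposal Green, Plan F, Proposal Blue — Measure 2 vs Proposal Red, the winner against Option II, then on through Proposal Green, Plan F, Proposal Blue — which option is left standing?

Round 1: Measure 2 vs Proposal Red — 9–8, Measure 2 advances.
Round 2: Measure 2 vs Option II — 1–16, Option II advances.
Round 3: Option II vs Proposal Green — 15–2, Option II advances.
Round 4: Option II vs Plan F — 16–1, Option II advances.
Round 5: Option II vs Proposal Blue — 16–1, Option II advances.
The agenda winner is Option II.

Option II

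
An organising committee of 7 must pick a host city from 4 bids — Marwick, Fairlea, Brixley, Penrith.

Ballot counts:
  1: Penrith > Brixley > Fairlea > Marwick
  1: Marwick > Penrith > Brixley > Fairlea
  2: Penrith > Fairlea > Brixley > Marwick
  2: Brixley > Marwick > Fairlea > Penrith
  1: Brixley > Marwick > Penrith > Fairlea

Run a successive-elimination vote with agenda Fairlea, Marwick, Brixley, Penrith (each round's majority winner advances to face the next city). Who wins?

Round 1: Fairlea vs Marwick — 3–4, Marwick advances.
Round 2: Marwick vs Brixley — 1–6, Brixley advances.
Round 3: Brixley vs Penrith — 3–4, Penrith advances.
Penrith survives the agenda.

Penrith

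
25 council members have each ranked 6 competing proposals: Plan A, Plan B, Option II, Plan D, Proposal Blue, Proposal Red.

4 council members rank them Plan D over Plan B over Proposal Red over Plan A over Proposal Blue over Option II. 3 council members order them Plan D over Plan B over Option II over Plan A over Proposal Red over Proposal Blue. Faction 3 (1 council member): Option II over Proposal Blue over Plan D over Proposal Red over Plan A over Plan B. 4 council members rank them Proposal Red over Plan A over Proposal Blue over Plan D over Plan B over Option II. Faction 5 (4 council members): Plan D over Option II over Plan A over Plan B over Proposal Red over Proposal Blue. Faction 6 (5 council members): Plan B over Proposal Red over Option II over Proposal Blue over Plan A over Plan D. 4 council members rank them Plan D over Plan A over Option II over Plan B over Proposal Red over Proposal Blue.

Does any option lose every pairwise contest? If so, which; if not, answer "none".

Proposal Blue

Head-to-head results (25 council members):
Plan A vs Plan B: Plan A is ranked higher on 1+4+4+4 = 13 ballots, Plan B on 12. Plan A wins 13–12.
Plan A vs Option II: Plan A is ranked higher on 4+4+4 = 12 ballots, Option II on 13. Option II wins 13–12.
Plan A vs Plan D: Plan D, 16–9.
Plan A vs Proposal Blue: Plan A, 19–6.
Plan A vs Proposal Red: Proposal Red wins 14–11.
Plan B vs Option II: Plan B is ranked higher on 4+3+4+5 = 16 ballots, Option II on 9. Plan B wins 16–9.
Plan B–Plan D: Plan D 20–5.
Plan B–Proposal Blue: Plan B 20–5.
Plan B vs Proposal Red: 4+3+4+5+4 = 20 for Plan B, 5 for Proposal Red — Plan B by 20–5.
Option II vs Plan D: Plan D, 19–6.
Option II–Proposal Blue: Option II 17–8.
Option II vs Proposal Red: Option II preferred on 3+1+4+4 = 12 ballots; Proposal Red wins 13–12.
Plan D vs Proposal Blue: Plan D wins 15–10.
Plan D vs Proposal Red: 16 to 9, Plan D.
Proposal Blue vs Proposal Red: Proposal Red wins 24–1.
Only Proposal Blue has no wins; Proposal Blue is the Condorcet loser.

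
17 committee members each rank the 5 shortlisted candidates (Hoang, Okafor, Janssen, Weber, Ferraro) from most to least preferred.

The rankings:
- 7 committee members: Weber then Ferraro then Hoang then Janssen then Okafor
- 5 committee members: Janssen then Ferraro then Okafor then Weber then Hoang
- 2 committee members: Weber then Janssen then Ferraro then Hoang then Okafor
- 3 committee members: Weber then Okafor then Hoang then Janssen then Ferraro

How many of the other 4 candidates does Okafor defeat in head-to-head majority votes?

0

Okafor against each rival (17 committee members):
Okafor vs Hoang: Okafor preferred on 5+3 = 8 ballots; Hoang wins 9–8.
Okafor vs Janssen: 3 to 14, Janssen.
Okafor vs Weber: Weber wins 12–5.
Okafor–Ferraro: Ferraro 14–3.
Okafor beats no one; loses to Hoang, Janssen, Weber, Ferraro — 0 pairwise wins.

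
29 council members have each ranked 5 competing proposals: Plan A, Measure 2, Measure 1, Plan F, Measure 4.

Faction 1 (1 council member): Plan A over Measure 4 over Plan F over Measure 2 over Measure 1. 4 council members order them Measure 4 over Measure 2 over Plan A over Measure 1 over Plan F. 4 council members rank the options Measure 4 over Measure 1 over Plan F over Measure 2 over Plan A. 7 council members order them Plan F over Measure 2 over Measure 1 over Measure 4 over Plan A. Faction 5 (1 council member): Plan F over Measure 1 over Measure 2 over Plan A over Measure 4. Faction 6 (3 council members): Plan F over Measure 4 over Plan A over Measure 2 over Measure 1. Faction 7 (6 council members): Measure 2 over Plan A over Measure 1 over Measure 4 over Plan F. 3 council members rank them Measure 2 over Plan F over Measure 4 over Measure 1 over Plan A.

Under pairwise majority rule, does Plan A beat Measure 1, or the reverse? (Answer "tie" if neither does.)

Ballots ranking Plan A above Measure 1: 1 + 4 + 3 + 6 = 14.
Ballots ranking Measure 1 above Plan A: 29 − 14 = 15.
Measure 1 wins the head-to-head 15–14.

Measure 1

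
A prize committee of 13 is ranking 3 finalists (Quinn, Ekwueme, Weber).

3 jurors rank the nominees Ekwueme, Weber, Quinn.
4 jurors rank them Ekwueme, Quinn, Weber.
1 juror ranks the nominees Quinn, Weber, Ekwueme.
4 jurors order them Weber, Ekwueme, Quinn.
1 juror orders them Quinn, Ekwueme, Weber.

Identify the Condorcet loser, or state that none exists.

Head-to-head results (13 jurors):
Quinn vs Ekwueme: 2 to 11, Ekwueme.
Quinn vs Weber: Weber, 7–6.
Ekwueme vs Weber: Ekwueme, 8–5.
Quinn loses to every other nominee — it is the Condorcet loser.

Quinn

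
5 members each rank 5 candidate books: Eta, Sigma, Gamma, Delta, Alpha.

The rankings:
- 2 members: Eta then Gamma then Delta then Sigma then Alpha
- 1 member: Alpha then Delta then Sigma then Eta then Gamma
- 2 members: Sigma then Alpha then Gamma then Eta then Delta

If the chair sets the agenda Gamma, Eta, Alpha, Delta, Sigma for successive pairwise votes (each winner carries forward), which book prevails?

Round 1: Gamma vs Eta — 2–3, Eta advances.
Round 2: Eta vs Alpha — 2–3, Alpha advances.
Round 3: Alpha vs Delta — 3–2, Alpha advances.
Round 4: Alpha vs Sigma — 1–4, Sigma advances.
Sigma survives the agenda.

Sigma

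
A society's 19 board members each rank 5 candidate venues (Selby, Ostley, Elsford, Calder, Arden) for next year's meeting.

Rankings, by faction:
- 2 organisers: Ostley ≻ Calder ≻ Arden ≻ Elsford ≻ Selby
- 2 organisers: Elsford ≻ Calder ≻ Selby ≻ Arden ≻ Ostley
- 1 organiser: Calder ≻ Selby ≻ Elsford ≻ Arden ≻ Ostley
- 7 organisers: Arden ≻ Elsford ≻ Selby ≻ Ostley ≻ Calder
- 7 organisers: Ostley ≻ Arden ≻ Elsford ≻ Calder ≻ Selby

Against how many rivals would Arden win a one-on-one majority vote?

Arden against each rival (19 organisers):
Arden vs Selby: 2+7+7 = 16 for Arden, 3 for Selby — Arden by 16–3.
Arden vs Ostley: Arden is ranked higher on 2+1+7 = 10 ballots, Ostley on 9. Arden wins 10–9.
Arden vs Elsford: Arden, 16–3.
Arden vs Calder: 14 to 5, Arden.
Arden beats Selby, Ostley, Elsford, Calder — 4 pairwise wins.

4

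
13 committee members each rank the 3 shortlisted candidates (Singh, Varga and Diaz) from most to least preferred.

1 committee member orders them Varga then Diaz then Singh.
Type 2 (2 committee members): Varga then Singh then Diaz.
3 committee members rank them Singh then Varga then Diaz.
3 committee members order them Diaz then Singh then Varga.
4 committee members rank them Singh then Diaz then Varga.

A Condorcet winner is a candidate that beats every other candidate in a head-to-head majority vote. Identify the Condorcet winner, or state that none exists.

Singh

Check each pair by majority over 13 ballots:
Singh vs Varga: Singh is ranked higher on 3+3+4 = 10 ballots, Varga on 3. Singh wins 10–3.
Singh vs Diaz: 9 to 4, Singh.
Varga vs Diaz: 1+2+3 = 6 for Varga, 7 for Diaz — Diaz by 7–6.
Singh defeats every rival head-to-head and is the Condorcet winner.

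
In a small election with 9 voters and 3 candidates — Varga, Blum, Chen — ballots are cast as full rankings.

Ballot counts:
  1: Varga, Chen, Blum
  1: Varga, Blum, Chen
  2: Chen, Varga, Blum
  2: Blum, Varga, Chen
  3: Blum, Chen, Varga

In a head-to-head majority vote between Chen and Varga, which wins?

Ballots ranking Chen above Varga: 2 + 3 = 5.
Ballots ranking Varga above Chen: 9 − 5 = 4.
Chen wins the head-to-head 5–4.

Chen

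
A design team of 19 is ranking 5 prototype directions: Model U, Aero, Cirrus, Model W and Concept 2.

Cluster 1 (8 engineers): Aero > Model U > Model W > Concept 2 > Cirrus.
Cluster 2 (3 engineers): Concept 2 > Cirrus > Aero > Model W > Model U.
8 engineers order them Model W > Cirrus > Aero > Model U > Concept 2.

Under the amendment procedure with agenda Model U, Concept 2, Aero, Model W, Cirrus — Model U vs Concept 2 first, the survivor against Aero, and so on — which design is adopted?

Cirrus

Round 1: Model U vs Concept 2 — 16–3, Model U advances.
Round 2: Model U vs Aero — 0–19, Aero advances.
Round 3: Aero vs Model W — 11–8, Aero advances.
Round 4: Aero vs Cirrus — 8–11, Cirrus advances.
Cirrus survives the agenda.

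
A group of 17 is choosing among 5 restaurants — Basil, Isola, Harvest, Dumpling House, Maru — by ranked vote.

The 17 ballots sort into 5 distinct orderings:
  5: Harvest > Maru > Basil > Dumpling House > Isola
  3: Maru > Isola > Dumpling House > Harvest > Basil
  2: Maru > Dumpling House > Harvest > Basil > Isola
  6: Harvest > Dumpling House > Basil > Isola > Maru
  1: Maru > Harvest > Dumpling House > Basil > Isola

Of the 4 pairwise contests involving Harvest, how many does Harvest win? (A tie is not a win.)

4

Harvest against each rival (17 friends):
Harvest vs Basil: Harvest, 17–0.
Harvest vs Isola: Harvest preferred on 5+2+6+1 = 14 ballots; Harvest wins 14–3.
Harvest vs Dumpling House: 12 to 5, Harvest.
Harvest–Maru: Harvest 11–6.
Harvest beats Basil, Isola, Dumpling House, Maru — 4 pairwise wins.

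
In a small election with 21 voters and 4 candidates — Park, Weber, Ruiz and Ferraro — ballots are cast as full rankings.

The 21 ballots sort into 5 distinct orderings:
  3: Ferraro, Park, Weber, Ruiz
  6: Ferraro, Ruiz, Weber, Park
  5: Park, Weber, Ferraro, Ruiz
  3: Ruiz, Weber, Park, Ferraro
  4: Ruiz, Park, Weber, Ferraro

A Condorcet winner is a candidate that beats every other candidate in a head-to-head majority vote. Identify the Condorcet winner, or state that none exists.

Head-to-head results (21 voters):
Park vs Weber: 3+5+4 = 12 for Park, 9 for Weber — Park by 12–9.
Park vs Ruiz: 8 to 13, Ruiz.
Park vs Ferraro: 12 to 9, Park.
Weber vs Ruiz: Weber preferred on 3+5 = 8 ballots; Ruiz wins 13–8.
Weber vs Ferraro: Weber preferred on 5+3+4 = 12 ballots; Weber wins 12–9.
Ruiz vs Ferraro: 3+4 = 7 for Ruiz, 14 for Ferraro — Ferraro by 14–7.
Each candidate drops at least one matchup (Park loses to Ruiz; Weber loses to Park; Ruiz loses to Ferraro; Ferraro loses to Park); the cycle Park > Ferraro > Ruiz > Park rules out a Condorcet winner.

none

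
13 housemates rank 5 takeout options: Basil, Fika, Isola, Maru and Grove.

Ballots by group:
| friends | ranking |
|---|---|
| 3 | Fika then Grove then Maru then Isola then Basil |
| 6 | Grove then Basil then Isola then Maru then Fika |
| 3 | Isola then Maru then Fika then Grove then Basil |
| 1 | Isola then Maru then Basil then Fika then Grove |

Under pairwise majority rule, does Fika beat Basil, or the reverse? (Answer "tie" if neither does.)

Ballots ranking Fika above Basil: 3 + 3 = 6.
Ballots ranking Basil above Fika: 13 − 6 = 7.
Basil wins the head-to-head 7–6.

Basil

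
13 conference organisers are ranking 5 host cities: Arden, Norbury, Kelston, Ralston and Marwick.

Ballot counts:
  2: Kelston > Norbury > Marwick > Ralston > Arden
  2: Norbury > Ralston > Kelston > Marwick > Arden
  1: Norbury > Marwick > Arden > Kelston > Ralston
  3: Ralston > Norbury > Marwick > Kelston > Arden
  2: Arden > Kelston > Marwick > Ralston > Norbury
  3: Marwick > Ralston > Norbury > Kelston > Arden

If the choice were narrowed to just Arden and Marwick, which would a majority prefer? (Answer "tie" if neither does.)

Ballots ranking Arden above Marwick: 2.
Ballots ranking Marwick above Arden: 13 − 2 = 11.
Marwick wins the head-to-head 11–2.

Marwick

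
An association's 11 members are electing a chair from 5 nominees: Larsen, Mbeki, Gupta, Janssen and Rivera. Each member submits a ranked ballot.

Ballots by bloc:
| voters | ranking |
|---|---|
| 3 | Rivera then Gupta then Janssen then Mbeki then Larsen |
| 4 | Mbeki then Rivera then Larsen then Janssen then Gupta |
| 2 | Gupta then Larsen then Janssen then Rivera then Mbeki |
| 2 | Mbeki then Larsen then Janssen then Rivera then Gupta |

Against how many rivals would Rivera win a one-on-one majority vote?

3

Rivera against each rival (11 voters):
Rivera–Larsen: Rivera 7–4.
Rivera vs Mbeki: Rivera is ranked higher on 3+2 = 5 ballots, Mbeki on 6. Mbeki wins 6–5.
Rivera–Gupta: Rivera 9–2.
Rivera vs Janssen: Rivera, 7–4.
Rivera beats Larsen, Gupta, Janssen; loses to Mbeki — 3 pairwise wins.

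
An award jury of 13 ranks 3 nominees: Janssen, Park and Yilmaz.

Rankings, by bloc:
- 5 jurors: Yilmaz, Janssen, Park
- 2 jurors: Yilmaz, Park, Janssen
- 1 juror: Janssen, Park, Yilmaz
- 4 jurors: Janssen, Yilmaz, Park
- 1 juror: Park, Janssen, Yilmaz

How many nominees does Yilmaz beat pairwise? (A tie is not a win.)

Yilmaz against each rival (13 jurors):
Yilmaz vs Janssen: Yilmaz preferred on 5+2 = 7 ballots; Yilmaz wins 7–6.
Yilmaz vs Park: 5+2+4 = 11 for Yilmaz, 2 for Park — Yilmaz by 11–2.
Yilmaz beats Janssen, Park — 2 pairwise wins.

2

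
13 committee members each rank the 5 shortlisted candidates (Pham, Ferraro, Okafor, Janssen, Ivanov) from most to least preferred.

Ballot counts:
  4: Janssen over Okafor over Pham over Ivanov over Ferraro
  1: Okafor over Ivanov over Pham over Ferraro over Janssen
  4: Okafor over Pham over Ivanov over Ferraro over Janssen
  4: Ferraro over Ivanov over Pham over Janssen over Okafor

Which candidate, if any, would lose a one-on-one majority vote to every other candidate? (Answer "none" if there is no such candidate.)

none

Pairwise majorities:
Pham vs Ferraro: Pham is ranked higher on 4+1+4 = 9 ballots, Ferraro on 4. Pham wins 9–4.
Pham–Okafor: Okafor 9–4.
Pham vs Janssen: Pham, 9–4.
Pham vs Ivanov: Pham preferred on 4+4 = 8 ballots; Pham wins 8–5.
Ferraro vs Okafor: Okafor, 9–4.
Ferraro vs Janssen: Ferraro preferred on 1+4+4 = 9 ballots; Ferraro wins 9–4.
Ferraro vs Ivanov: Ivanov, 9–4.
Okafor vs Janssen: Okafor is ranked higher on 1+4 = 5 ballots, Janssen on 8. Janssen wins 8–5.
Okafor vs Ivanov: Okafor preferred on 4+1+4 = 9 ballots; Okafor wins 9–4.
Janssen vs Ivanov: Ivanov wins 9–4.
Each candidate has at least one pairwise win (Pham beats Ferraro; Ferraro beats Janssen; Okafor beats Pham; Janssen beats Okafor; Ivanov beats Ferraro) — no Condorcet loser.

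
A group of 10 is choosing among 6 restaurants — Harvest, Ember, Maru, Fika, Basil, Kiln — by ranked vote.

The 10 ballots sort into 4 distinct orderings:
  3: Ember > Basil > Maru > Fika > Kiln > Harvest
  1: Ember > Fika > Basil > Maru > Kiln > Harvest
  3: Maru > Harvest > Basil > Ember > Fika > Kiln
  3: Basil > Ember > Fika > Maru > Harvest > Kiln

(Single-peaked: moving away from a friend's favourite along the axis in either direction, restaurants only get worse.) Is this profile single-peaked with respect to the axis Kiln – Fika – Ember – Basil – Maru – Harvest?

yes

Axis positions: Kiln=1, Fika=2, Ember=3, Basil=4, Maru=5, Harvest=6.
Type 1 (peak Ember at position 3): ranking walks positions 3-4-5-2-1-6, expanding outward from the peak — single-peaked.
Type 2 (peak Ember at position 3): ranking walks positions 3-2-4-5-1-6, expanding outward from the peak — single-peaked.
Type 3 (peak Maru at position 5): ranking walks positions 5-6-4-3-2-1, expanding outward from the peak — single-peaked.
Type 4 (peak Basil at position 4): ranking walks positions 4-3-2-5-6-1, expanding outward from the peak — single-peaked.
Every ranking is single-peaked on this axis.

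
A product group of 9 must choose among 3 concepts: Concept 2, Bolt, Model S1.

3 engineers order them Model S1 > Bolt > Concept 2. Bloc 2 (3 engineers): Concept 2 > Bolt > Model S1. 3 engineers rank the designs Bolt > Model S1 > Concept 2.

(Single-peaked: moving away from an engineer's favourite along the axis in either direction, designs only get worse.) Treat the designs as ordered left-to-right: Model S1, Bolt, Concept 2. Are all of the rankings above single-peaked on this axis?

yes

Axis positions: Model S1=1, Bolt=2, Concept 2=3.
Bloc 1 (peak Model S1 at position 1): ranking walks positions 1-2-3, expanding outward from the peak — single-peaked.
Bloc 2 (peak Concept 2 at position 3): ranking walks positions 3-2-1, expanding outward from the peak — single-peaked.
Bloc 3 (peak Bolt at position 2): ranking walks positions 2-1-3, expanding outward from the peak — single-peaked.
Every ranking is single-peaked on this axis.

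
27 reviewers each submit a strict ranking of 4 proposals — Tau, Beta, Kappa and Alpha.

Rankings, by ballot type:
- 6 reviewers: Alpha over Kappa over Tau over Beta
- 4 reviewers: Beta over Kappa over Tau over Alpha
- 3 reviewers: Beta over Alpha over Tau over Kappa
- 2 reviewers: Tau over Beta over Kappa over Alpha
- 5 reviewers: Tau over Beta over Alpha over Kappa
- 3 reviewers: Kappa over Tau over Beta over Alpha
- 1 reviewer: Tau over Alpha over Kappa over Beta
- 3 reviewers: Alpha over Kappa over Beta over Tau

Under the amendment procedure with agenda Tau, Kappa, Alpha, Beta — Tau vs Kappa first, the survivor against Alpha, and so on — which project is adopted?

Round 1: Tau vs Kappa — 11–16, Kappa advances.
Round 2: Kappa vs Alpha — 9–18, Alpha advances.
Round 3: Alpha vs Beta — 10–17, Beta advances.
Beta survives the agenda.

Beta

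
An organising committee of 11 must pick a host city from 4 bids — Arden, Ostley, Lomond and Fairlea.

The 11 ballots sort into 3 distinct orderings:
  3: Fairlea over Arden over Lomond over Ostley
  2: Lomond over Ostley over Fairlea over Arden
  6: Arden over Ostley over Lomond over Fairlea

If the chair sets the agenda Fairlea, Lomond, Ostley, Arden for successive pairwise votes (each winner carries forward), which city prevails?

Arden

Round 1: Fairlea vs Lomond — 3–8, Lomond advances.
Round 2: Lomond vs Ostley — 5–6, Ostley advances.
Round 3: Ostley vs Arden — 2–9, Arden advances.
The agenda winner is Arden.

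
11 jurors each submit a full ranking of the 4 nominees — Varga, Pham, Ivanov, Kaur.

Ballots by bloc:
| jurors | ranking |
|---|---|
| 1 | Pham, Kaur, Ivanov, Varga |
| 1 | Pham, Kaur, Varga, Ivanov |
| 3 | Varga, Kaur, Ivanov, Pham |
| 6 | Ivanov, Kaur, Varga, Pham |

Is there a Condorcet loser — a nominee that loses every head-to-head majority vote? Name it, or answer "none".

Pham

Head-to-head results (11 jurors):
Varga vs Pham: Varga preferred on 3+6 = 9 ballots; Varga wins 9–2.
Varga vs Ivanov: 4 to 7, Ivanov.
Varga–Kaur: Kaur 8–3.
Pham vs Ivanov: Ivanov wins 9–2.
Pham vs Kaur: Pham preferred on 1+1 = 2 ballots; Kaur wins 9–2.
Ivanov–Kaur: Ivanov 6–5.
Pham is beaten in every head-to-head and is the Condorcet loser.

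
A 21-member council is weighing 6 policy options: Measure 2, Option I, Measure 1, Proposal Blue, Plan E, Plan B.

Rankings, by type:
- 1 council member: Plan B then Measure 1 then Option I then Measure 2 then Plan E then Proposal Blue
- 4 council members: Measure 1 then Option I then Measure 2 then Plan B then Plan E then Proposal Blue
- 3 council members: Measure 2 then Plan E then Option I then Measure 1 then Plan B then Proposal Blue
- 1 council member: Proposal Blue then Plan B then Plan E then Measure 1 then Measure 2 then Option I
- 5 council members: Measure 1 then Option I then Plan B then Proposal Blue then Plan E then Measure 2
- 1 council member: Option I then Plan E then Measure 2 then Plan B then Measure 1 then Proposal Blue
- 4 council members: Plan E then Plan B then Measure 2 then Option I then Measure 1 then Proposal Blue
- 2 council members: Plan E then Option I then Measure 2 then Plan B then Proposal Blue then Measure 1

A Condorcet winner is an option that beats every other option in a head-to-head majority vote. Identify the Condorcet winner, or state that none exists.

none

Head-to-head results (21 council members):
Measure 2–Option I: Option I 13–8.
Measure 2 vs Measure 1: Measure 1, 11–10.
Measure 2 vs Proposal Blue: 15 to 6, Measure 2.
Measure 2 vs Plan E: Measure 2 preferred on 1+4+3 = 8 ballots; Plan E wins 13–8.
Measure 2 vs Plan B: Measure 2 is ranked higher on 4+3+1+2 = 10 ballots, Plan B on 11. Plan B wins 11–10.
Option I vs Measure 1: 3+1+4+2 = 10 for Option I, 11 for Measure 1 — Measure 1 by 11–10.
Option I vs Proposal Blue: Option I, 20–1.
Option I vs Plan E: Option I wins 11–10.
Option I vs Plan B: Option I is ranked higher on 4+3+5+1+2 = 15 ballots, Plan B on 6. Option I wins 15–6.
Measure 1 vs Proposal Blue: Measure 1 is ranked higher on 1+4+3+5+1+4 = 18 ballots, Proposal Blue on 3. Measure 1 wins 18–3.
Measure 1 vs Plan E: Plan E wins 11–10.
Measure 1 vs Plan B: Measure 1 preferred on 4+3+5 = 12 ballots; Measure 1 wins 12–9.
Proposal Blue vs Plan E: 1+5 = 6 for Proposal Blue, 15 for Plan E — Plan E by 15–6.
Proposal Blue vs Plan B: 1 to 20, Plan B.
Plan E vs Plan B: Plan B wins 11–10.
No option is unbeaten: Measure 2 loses to Option I; Option I loses to Measure 1; Measure 1 loses to Plan E; Proposal Blue loses to Measure 2; Plan E loses to Option I; Plan B loses to Option I. In particular Option I beats Plan E beats Measure 1 beats Option I is a majority cycle — no Condorcet winner exists.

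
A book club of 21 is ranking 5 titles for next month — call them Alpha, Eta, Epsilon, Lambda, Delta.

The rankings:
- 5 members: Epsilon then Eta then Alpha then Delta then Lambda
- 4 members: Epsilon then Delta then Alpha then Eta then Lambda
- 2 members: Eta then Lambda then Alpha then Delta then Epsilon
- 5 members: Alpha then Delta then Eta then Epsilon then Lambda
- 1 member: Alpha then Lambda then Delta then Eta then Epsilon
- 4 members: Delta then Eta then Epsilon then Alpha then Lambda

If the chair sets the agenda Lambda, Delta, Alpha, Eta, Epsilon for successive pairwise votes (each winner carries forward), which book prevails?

Eta

Round 1: Lambda vs Delta — 3–18, Delta advances.
Round 2: Delta vs Alpha — 8–13, Alpha advances.
Round 3: Alpha vs Eta — 10–11, Eta advances.
Round 4: Eta vs Epsilon — 12–9, Eta advances.
Eta survives the agenda.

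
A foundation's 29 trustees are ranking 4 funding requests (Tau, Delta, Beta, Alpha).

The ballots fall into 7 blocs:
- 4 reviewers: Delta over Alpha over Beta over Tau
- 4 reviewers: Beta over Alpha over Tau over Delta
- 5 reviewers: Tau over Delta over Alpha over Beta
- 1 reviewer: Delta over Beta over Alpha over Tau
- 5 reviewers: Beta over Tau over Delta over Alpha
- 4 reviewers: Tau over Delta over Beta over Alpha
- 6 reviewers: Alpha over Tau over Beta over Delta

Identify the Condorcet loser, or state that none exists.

none

Pairwise majorities:
Tau–Delta: Tau 24–5.
Tau–Beta: Tau 15–14.
Tau vs Alpha: Alpha, 15–14.
Delta–Beta: Beta 15–14.
Delta vs Alpha: Delta preferred on 4+5+1+5+4 = 19 ballots; Delta wins 19–10.
Beta vs Alpha: Alpha wins 15–14.
Every project wins at least one matchup (Tau beats Delta; Delta beats Alpha; Beta beats Delta; Alpha beats Tau), so there is no Condorcet loser.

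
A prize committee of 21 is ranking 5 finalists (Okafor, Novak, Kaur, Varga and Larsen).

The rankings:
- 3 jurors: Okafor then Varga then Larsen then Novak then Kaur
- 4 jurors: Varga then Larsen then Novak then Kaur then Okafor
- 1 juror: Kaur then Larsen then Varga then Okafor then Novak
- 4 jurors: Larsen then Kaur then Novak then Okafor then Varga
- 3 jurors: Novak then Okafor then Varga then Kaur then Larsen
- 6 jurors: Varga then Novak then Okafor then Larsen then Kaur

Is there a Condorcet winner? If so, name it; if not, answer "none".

Head-to-head results (21 jurors):
Okafor vs Novak: Novak, 17–4.
Okafor vs Kaur: Okafor, 12–9.
Okafor vs Varga: Okafor preferred on 3+4+3 = 10 ballots; Varga wins 11–10.
Okafor vs Larsen: Okafor is ranked higher on 3+3+6 = 12 ballots, Larsen on 9. Okafor wins 12–9.
Novak vs Kaur: Novak wins 16–5.
Novak vs Varga: Varga wins 14–7.
Novak vs Larsen: Novak preferred on 3+6 = 9 ballots; Larsen wins 12–9.
Kaur vs Varga: Varga, 16–5.
Kaur–Larsen: Larsen 17–4.
Varga vs Larsen: Varga preferred on 3+4+3+6 = 16 ballots; Varga wins 16–5.
Varga wins every pairwise contest, so Varga is the Condorcet winner.

Varga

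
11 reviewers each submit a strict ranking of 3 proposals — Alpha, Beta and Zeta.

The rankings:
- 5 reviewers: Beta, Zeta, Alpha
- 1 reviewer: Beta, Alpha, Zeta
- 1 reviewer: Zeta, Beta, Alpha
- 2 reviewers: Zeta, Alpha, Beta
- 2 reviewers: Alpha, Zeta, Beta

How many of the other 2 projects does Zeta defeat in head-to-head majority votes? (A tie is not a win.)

1

Zeta against each rival (11 reviewers):
Zeta vs Alpha: Zeta, 8–3.
Zeta vs Beta: 5 to 6, Beta.
Zeta beats Alpha; loses to Beta — 1 pairwise win.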